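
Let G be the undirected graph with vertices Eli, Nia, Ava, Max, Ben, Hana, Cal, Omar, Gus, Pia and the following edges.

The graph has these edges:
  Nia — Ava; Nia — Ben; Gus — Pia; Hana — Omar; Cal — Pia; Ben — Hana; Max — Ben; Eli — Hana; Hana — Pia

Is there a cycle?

No

DFS, tracking each vertex's parent; an edge to a visited non-parent vertex closes a cycle.
Start from Nia:
visit Nia (parent –)
  visit Ava (parent Nia)
    Ava–Nia: parent, skip
  visit Ben (parent Nia)
    visit Hana (parent Ben)
      visit Pia (parent Hana)
        visit Gus (parent Pia)
          Gus–Pia: parent, skip
        Pia–Hana: parent, skip
        visit Cal (parent Pia)
          Cal–Pia: parent, skip
      visit Omar (parent Hana)
        Omar–Hana: parent, skip
      Hana–Ben: parent, skip
      visit Eli (parent Hana)
        Eli–Hana: parent, skip
    visit Max (parent Ben)
      Max–Ben: parent, skip
    Ben–Nia: parent, skip
No non-parent visited neighbor found — the graph is a forest.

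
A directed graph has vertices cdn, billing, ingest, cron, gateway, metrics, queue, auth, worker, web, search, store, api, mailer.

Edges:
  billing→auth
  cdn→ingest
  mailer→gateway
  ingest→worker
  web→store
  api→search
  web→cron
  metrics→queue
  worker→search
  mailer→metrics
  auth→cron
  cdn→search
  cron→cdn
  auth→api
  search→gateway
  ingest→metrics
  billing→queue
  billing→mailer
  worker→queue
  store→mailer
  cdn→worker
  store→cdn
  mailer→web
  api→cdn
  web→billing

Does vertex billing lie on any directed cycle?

billing is on a cycle iff billing can reach itself via ≥1 edge.
billing → mailer → web → billing — yes.

Yes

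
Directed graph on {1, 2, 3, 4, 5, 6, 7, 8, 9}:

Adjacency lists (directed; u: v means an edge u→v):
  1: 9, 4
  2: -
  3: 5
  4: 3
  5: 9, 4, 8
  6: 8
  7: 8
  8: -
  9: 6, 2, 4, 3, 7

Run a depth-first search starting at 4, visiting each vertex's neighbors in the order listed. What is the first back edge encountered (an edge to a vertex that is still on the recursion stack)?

9→4

DFS from 4 (visiting each vertex's neighbors in the order listed); mark gray on enter, black on exit:
4 gray
  3 gray
    5 gray
      9 gray
        6 gray
          8 gray
          8 black
        6 black
        2 gray
        2 black
        9→4: 4 is gray → back edge
First back edge: 9 → 4.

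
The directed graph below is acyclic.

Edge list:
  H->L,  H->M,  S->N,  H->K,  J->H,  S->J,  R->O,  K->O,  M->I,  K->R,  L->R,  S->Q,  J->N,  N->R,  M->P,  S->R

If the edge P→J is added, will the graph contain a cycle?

Adding P→J creates a cycle iff J can already reach P.
Path from J: J → H → M → P.
So J → … → P → J is a cycle.

Yes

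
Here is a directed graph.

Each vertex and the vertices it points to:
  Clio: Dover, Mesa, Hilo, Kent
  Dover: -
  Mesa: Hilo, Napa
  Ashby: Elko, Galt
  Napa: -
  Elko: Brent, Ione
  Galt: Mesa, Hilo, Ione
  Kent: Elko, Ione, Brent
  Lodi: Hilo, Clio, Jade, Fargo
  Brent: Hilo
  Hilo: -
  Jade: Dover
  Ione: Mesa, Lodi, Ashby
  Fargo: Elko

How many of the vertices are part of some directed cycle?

8

A vertex is on a directed cycle iff it belongs to a strongly connected component of size ≥ 2 (or has a self-loop).
The vertices on cycles are {Clio, Elko, Galt, Ione, Kent, Lodi, Ashby, Fargo} — 8 in total.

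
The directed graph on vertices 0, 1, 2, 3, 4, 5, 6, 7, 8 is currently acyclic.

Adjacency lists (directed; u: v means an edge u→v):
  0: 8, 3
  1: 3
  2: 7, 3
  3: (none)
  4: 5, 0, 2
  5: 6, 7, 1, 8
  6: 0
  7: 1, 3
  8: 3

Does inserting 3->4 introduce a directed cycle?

Yes

Adding 3→4 creates a cycle iff 4 can already reach 3.
Path from 4: 4 → 2 → 3.
So 4 → … → 3 → 4 is a cycle.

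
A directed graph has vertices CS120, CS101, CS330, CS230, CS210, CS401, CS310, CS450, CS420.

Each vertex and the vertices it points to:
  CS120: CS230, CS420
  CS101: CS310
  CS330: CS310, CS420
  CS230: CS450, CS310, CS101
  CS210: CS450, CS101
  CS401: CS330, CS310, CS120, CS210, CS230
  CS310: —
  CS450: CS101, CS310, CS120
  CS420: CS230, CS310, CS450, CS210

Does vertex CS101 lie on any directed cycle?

CS101 lies on a cycle iff there is a path from CS101 back to itself.
Exploring from CS101, it never reaches itself; equivalently, its strongly connected component is a singleton.

No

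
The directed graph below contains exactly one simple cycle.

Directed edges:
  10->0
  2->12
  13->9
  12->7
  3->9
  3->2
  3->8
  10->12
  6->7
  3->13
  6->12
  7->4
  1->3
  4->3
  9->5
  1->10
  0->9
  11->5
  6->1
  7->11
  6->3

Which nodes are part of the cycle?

2, 3, 4, 7, 12

DFS with gray/black marking from 7:
7 gray
  4 gray
    3 gray
      13 gray
        9 gray
          5 gray
          5 black
        9 black
      13 black
      8 gray
      8 black
      2 gray
        12 gray
          12→7: 7 is gray → back edge
Back edge closes the cycle 7 → 4 → 3 → 2 → 12 → 7; its vertices are {2, 3, 4, 7, 12}.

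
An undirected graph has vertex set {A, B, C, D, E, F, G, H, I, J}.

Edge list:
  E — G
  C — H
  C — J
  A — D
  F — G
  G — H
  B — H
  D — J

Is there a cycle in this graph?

DFS, tracking each vertex's parent; an edge to a visited non-parent vertex closes a cycle.
Start from A:
visit A (parent –)
  visit D (parent A)
    visit J (parent D)
      J–D: parent, skip
      visit C (parent J)
        visit H (parent C)
          visit B (parent H)
            B–H: parent, skip
          H–C: parent, skip
          visit G (parent H)
            G–H: parent, skip
            visit E (parent G)
              E–G: parent, skip
            visit F (parent G)
              F–G: parent, skip
        C–J: parent, skip
    D–A: parent, skip
visit I (parent –)
No non-parent visited neighbor found — the graph is a forest.

No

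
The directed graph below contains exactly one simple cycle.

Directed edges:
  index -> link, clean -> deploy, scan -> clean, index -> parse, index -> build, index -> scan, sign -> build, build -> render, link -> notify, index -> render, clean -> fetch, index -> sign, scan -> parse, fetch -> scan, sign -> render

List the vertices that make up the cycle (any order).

scan, clean, fetch

DFS with gray/black marking from scan:
scan gray
  parse gray
  parse black
  clean gray
    deploy gray
    deploy black
    fetch gray
      fetch→scan: scan is gray → back edge
Back edge closes the cycle scan → clean → fetch → scan; its vertices are {scan, clean, fetch}.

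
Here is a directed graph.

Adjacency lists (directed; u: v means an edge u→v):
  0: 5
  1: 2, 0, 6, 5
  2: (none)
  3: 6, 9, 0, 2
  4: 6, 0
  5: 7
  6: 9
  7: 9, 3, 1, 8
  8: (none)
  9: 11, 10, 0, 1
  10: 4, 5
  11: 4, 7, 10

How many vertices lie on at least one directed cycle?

A vertex is on a directed cycle iff it belongs to a strongly connected component of size ≥ 2 (or has a self-loop).
The vertices on cycles are {0, 1, 3, 4, 5, 6, 7, 9, 10, 11} — 10 in total.

10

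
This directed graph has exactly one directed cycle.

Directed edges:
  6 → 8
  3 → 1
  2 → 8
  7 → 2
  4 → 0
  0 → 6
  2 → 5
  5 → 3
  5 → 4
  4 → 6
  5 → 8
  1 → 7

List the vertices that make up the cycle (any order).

DFS with gray/black marking from 2:
2 gray
  5 gray
    4 gray
      6 gray
        8 gray
        8 black
      6 black
      0 gray
        0→6: 6 black — skip
      0 black
    4 black
    3 gray
      1 gray
        7 gray
          7→2: 2 is gray → back edge
Back edge closes the cycle 2 → 5 → 3 → 1 → 7 → 2; its vertices are {1, 2, 3, 5, 7}.

1, 2, 3, 5, 7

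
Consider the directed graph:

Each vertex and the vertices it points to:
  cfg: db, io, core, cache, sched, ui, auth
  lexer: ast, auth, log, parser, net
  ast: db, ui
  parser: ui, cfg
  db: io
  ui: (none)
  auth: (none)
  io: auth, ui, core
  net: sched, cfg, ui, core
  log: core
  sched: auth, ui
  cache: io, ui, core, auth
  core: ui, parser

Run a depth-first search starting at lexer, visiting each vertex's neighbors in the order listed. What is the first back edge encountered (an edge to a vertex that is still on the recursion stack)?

DFS from lexer (visiting each vertex's neighbors in the order listed); mark gray on enter, black on exit:
lexer gray
  ast gray
    db gray
      io gray
        auth gray
        auth black
        ui gray
        ui black
        core gray
          core→ui: ui black — skip
          parser gray
            parser→ui: ui black — skip
            cfg gray
              cfg→db: db is gray → back edge
First back edge: cfg → db.

cfg→db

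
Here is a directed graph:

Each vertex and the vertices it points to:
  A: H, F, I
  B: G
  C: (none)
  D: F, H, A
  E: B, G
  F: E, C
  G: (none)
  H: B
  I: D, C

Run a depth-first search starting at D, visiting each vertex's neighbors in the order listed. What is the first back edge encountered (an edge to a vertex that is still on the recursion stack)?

DFS from D (visiting each vertex's neighbors in the order listed); mark gray on enter, black on exit:
D gray
  F gray
    E gray
      B gray
        G gray
        G black
      B black
      E→G: G black — skip
    E black
    C gray
    C black
  F black
  H gray
    H→B: B black — skip
  H black
  A gray
    A→H: H black — skip
    A→F: F black — skip
    I gray
      I→D: D is gray → back edge
First back edge: I → D.

I→D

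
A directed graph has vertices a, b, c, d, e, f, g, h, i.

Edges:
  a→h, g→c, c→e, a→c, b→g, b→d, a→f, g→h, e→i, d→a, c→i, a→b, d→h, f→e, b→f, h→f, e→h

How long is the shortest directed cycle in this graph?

3

For each vertex v, BFS finds the shortest path from v back to v.
The shortest such closed walk is b → d → a → b, length 3.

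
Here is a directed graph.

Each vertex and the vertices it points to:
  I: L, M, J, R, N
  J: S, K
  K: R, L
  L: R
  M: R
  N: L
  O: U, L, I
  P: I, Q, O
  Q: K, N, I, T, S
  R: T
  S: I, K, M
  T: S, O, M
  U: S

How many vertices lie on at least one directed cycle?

A vertex is on a directed cycle iff it belongs to a strongly connected component of size ≥ 2 (or has a self-loop).
The vertices on cycles are {I, J, K, L, M, N, O, R, S, T, U} — 11 in total.

11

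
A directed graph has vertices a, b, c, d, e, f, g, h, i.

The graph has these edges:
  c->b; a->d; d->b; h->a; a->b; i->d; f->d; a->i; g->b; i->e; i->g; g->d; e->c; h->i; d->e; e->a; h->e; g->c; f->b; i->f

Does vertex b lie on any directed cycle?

b lies on a cycle iff there is a path from b back to itself.
Exploring from b, it never reaches itself; equivalently, its strongly connected component is a singleton.

No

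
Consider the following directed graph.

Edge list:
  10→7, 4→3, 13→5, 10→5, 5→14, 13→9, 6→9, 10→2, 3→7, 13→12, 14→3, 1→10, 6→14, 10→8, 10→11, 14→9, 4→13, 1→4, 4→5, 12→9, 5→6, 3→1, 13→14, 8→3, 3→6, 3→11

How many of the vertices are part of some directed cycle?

9

A vertex is on a directed cycle iff it belongs to a strongly connected component of size ≥ 2 (or has a self-loop).
The vertices on cycles are {1, 3, 4, 5, 6, 8, 10, 13, 14} — 9 in total.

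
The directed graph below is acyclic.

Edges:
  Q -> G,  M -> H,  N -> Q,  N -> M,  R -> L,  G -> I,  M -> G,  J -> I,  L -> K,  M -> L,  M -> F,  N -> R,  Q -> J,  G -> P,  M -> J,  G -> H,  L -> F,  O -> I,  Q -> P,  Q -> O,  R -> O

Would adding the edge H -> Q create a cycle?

Yes

Adding H→Q creates a cycle iff Q can already reach H.
Path from Q: Q → G → H.
So Q → … → H → Q is a cycle.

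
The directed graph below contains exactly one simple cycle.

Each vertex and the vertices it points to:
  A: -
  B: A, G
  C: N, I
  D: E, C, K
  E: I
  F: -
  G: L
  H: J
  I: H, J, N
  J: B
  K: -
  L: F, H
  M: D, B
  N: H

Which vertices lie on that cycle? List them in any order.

B, G, H, J, L

DFS with gray/black marking from B:
B gray
  A gray
  A black
  G gray
    L gray
      F gray
      F black
      H gray
        J gray
          J→B: B is gray → back edge
Back edge closes the cycle B → G → L → H → J → B; its vertices are {B, G, H, J, L}.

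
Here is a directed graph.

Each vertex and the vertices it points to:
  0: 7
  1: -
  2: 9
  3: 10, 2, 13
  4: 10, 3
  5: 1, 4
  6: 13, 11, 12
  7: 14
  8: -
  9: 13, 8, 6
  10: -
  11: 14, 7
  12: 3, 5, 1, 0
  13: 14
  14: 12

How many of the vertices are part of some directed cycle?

A vertex is on a directed cycle iff it belongs to a strongly connected component of size ≥ 2 (or has a self-loop).
The vertices on cycles are {0, 2, 3, 4, 5, 6, 7, 9, 11, 12, 13, 14} — 12 in total.

12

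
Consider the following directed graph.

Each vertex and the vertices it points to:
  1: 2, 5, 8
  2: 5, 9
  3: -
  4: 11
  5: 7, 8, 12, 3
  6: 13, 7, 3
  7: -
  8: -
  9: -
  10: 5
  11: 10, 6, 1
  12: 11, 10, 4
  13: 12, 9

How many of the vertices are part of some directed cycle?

A vertex is on a directed cycle iff it belongs to a strongly connected component of size ≥ 2 (or has a self-loop).
The vertices on cycles are {1, 2, 4, 5, 6, 10, 11, 12, 13} — 9 in total.

9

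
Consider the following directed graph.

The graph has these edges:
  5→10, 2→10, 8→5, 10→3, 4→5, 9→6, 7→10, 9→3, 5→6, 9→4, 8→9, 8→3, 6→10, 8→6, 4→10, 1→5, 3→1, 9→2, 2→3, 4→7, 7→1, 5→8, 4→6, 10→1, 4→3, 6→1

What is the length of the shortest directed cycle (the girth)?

2

For each vertex v, BFS finds the shortest path from v back to v.
The shortest such closed walk is 5 → 8 → 5, length 2.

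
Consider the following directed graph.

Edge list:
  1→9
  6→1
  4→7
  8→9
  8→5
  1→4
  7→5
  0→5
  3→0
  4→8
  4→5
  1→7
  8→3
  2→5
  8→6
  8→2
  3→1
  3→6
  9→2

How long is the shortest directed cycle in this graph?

4

For each vertex v, BFS finds the shortest path from v back to v.
The shortest such closed walk is 8 → 3 → 1 → 4 → 8, length 4.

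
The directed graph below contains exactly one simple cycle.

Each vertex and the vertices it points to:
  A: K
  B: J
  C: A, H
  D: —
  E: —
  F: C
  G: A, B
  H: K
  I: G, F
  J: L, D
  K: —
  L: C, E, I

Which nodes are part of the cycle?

B, G, I, J, L

DFS with gray/black marking from J:
J gray
  L gray
    C gray
      A gray
        K gray
        K black
      A black
      H gray
        H→K: K black — skip
      H black
    C black
    E gray
    E black
    I gray
      G gray
        G→A: A black — skip
        B gray
          B→J: J is gray → back edge
Back edge closes the cycle J → L → I → G → B → J; its vertices are {B, G, I, J, L}.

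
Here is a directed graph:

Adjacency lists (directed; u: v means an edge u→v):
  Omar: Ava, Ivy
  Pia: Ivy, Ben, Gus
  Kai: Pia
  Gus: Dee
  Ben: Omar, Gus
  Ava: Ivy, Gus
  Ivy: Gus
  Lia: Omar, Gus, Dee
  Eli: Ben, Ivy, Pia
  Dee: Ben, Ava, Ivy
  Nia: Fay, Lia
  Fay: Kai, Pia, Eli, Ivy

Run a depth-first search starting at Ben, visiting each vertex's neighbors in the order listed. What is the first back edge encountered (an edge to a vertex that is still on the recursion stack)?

DFS from Ben (visiting each vertex's neighbors in the order listed); mark gray on enter, black on exit:
Ben gray
  Omar gray
    Ava gray
      Ivy gray
        Gus gray
          Dee gray
            Dee→Ben: Ben is gray → back edge
First back edge: Dee → Ben.

Dee→Ben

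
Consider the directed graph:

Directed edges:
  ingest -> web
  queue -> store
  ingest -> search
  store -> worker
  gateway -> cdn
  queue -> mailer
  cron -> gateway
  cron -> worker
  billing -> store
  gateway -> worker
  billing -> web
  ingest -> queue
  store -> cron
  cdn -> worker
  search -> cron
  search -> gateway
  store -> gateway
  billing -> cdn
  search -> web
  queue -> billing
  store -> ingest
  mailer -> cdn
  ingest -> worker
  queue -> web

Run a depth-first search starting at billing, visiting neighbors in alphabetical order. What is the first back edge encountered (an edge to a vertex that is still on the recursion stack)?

queue->billing

DFS from billing (visiting neighbors in alphabetical order); mark gray on enter, black on exit:
billing gray
  cdn gray
    worker gray
    worker black
  cdn black
  store gray
    cron gray
      gateway gray
        gateway→cdn: cdn black — skip
        gateway→worker: worker black — skip
      gateway black
      cron→worker: worker black — skip
    cron black
    store→gateway: gateway black — skip
    ingest gray
      queue gray
        queue→billing: billing is gray → back edge
First back edge: queue → billing.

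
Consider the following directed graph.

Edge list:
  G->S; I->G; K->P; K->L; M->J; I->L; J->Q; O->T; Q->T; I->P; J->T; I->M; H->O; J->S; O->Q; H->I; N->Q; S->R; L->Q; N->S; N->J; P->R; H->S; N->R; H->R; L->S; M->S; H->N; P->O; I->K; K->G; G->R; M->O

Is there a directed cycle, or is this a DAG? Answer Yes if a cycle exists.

DFS with white/gray/black marking, starting from P:
P gray
  R gray
  R black
  O gray
    Q gray
      T gray
      T black
    Q black
    O→T: T black — skip
  O black
P black
G gray
  S gray
    S→R: R black — skip
  S black
  G→R: R black — skip
G black
H gray
  H→O: O black — skip
  H→S: S black — skip
  H→R: R black — skip
  I gray
    I→G: G black — skip
    I→P: P black — skip
    K gray
      K→G: G black — skip
      K→P: P black — skip
      L gray
        L→S: S black — skip
        L→Q: Q black — skip
      L black
    K black
    M gray
      M→S: S black — skip
      M→O: O black — skip
      J gray
        J→Q: Q black — skip
        J→T: T black — skip
        J→S: S black — skip
      J black
    M black
    I→L: L black — skip
  I black
  N gray
    N→J: J black — skip
    N→R: R black — skip
    N→S: S black — skip
    N→Q: Q black — skip
  N black
H black
Every edge goes to a white or black vertex — no back edge, so the graph is acyclic.

No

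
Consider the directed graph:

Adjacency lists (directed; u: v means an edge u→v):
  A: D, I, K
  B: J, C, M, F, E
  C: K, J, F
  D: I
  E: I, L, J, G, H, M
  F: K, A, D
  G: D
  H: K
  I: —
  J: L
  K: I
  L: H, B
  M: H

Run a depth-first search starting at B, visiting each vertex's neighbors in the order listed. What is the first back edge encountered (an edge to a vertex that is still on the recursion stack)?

L→B

DFS from B (visiting each vertex's neighbors in the order listed); mark gray on enter, black on exit:
B gray
  J gray
    L gray
      H gray
        K gray
          I gray
          I black
        K black
      H black
      L→B: B is gray → back edge
First back edge: L → B.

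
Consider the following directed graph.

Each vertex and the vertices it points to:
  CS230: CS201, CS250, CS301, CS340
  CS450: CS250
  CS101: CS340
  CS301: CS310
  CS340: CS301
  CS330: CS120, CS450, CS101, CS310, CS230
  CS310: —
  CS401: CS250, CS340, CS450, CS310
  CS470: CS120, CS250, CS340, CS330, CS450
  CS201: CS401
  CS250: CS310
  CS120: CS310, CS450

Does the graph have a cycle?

No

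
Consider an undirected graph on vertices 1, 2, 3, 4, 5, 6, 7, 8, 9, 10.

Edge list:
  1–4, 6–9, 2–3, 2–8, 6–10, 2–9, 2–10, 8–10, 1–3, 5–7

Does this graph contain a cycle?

DFS, tracking each vertex's parent; an edge to a visited non-parent vertex closes a cycle.
Start from 1:
visit 1 (parent –)
  visit 4 (parent 1)
    4–1: parent, skip
  visit 3 (parent 1)
    3–1: parent, skip
    visit 2 (parent 3)
      visit 10 (parent 2)
        10–2: parent, skip
        visit 6 (parent 10)
          6–10: parent, skip
          visit 9 (parent 6)
            9–6: parent, skip
            9–2: 2 visited and ≠ parent → cycle
Cycle: 2 – 10 – 6 – 9 – 2.

Yes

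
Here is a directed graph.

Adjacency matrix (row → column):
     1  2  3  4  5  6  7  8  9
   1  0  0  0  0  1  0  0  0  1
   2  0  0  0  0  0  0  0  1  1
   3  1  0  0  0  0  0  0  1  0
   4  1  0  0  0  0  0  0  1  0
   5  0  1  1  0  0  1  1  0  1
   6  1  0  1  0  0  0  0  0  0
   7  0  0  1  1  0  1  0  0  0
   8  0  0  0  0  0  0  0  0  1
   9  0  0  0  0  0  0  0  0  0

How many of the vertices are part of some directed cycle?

A vertex is on a directed cycle iff it belongs to a strongly connected component of size ≥ 2 (or has a self-loop).
The vertices on cycles are {1, 3, 4, 5, 6, 7} — 6 in total.

6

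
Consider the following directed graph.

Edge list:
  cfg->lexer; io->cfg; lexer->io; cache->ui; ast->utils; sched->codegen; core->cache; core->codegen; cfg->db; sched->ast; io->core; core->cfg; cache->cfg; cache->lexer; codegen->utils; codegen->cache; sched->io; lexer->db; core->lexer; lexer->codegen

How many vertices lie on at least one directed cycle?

A vertex is on a directed cycle iff it belongs to a strongly connected component of size ≥ 2 (or has a self-loop).
The vertices on cycles are {io, cfg, core, cache, lexer, codegen} — 6 in total.

6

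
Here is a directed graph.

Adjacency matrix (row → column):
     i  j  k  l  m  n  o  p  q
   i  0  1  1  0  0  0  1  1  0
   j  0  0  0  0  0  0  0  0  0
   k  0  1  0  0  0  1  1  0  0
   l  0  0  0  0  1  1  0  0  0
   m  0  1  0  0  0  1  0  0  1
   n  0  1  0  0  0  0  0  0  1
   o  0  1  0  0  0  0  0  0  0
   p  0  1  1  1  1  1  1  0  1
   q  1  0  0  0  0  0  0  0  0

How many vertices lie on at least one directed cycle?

A vertex is on a directed cycle iff it belongs to a strongly connected component of size ≥ 2 (or has a self-loop).
The vertices on cycles are {i, k, l, m, n, p, q} — 7 in total.

7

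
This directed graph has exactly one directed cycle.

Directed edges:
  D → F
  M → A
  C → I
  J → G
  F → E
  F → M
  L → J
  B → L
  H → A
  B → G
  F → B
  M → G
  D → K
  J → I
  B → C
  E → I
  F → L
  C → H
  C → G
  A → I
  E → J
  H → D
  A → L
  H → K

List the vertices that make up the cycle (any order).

B, C, D, F, H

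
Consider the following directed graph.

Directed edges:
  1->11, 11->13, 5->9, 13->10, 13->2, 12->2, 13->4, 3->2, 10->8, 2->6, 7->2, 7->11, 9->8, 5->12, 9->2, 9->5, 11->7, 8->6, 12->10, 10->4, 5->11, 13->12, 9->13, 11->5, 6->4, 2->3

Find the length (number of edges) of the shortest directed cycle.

2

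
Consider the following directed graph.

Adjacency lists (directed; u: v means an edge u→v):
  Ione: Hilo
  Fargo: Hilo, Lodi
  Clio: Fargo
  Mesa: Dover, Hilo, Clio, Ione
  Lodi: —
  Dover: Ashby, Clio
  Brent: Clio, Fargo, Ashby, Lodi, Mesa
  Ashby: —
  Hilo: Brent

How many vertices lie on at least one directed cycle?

7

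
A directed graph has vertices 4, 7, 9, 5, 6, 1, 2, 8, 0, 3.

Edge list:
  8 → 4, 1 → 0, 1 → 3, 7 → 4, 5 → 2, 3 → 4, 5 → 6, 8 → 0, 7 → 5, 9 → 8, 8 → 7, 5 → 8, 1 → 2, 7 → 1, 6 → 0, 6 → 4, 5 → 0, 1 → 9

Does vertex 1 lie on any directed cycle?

Yes

1 is on a cycle iff 1 can reach itself via ≥1 edge.
1 → 9 → 8 → 7 → 1 — yes.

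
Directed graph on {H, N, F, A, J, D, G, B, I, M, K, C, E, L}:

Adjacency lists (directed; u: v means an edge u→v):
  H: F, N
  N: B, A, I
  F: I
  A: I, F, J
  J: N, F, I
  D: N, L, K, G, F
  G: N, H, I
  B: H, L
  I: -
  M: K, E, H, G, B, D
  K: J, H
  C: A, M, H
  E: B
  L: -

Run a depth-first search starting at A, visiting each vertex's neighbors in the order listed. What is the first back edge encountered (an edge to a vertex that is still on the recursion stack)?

H->N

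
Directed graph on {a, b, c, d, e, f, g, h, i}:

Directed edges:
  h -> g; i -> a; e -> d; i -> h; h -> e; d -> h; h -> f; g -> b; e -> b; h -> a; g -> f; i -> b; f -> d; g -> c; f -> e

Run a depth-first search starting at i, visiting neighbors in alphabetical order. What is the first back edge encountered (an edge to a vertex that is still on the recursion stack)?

d→h

DFS from i (visiting neighbors in alphabetical order); mark gray on enter, black on exit:
i gray
  a gray
  a black
  b gray
  b black
  h gray
    h→a: a black — skip
    e gray
      e→b: b black — skip
      d gray
        d→h: h is gray → back edge
First back edge: d → h.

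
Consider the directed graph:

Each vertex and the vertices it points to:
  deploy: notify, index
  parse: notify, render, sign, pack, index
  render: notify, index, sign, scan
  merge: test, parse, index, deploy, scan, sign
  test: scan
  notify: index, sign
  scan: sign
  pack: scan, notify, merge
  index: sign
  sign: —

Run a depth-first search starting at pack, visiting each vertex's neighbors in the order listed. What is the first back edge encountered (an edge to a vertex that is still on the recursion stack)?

parse->pack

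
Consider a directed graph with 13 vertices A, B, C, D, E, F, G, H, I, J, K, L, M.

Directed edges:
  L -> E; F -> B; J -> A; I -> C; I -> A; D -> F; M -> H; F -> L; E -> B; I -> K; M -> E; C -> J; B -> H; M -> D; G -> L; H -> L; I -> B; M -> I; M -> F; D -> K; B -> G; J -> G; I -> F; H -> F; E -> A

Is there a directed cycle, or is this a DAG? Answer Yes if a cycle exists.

Yes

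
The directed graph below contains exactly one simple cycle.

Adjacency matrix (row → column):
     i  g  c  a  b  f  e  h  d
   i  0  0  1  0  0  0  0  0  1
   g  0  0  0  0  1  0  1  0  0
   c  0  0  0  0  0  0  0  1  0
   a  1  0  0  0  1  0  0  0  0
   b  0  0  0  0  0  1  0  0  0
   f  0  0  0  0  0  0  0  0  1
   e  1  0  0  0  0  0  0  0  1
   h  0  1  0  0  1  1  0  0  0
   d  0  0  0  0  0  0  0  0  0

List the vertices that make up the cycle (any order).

c, e, g, h, i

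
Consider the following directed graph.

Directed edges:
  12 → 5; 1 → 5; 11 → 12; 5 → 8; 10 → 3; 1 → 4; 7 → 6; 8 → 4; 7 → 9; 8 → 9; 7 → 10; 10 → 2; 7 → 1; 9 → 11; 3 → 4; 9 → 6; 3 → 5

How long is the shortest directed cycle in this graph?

5

For each vertex v, BFS finds the shortest path from v back to v.
The shortest such closed walk is 9 → 11 → 12 → 5 → 8 → 9, length 5.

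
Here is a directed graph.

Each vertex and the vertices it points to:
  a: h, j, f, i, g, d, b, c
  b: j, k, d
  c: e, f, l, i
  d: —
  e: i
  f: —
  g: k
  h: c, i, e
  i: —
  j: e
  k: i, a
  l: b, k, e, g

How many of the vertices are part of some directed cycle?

A vertex is on a directed cycle iff it belongs to a strongly connected component of size ≥ 2 (or has a self-loop).
The vertices on cycles are {a, b, c, g, h, k, l} — 7 in total.

7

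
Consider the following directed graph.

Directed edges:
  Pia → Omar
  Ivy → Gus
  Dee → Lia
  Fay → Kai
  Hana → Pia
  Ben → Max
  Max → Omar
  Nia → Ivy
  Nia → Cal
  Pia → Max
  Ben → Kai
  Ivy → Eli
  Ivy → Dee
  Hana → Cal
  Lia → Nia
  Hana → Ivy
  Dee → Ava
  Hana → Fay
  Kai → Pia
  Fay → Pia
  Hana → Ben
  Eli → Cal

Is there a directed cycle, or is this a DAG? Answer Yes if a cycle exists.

Yes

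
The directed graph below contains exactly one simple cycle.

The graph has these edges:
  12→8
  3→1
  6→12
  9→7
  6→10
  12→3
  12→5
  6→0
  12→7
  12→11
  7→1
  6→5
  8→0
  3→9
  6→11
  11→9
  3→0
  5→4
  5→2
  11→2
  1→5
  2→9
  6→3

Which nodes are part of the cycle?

DFS with gray/black marking from 7:
7 gray
  1 gray
    5 gray
      4 gray
      4 black
      2 gray
        9 gray
          9→7: 7 is gray → back edge
Back edge closes the cycle 7 → 1 → 5 → 2 → 9 → 7; its vertices are {1, 2, 5, 7, 9}.

1, 2, 5, 7, 9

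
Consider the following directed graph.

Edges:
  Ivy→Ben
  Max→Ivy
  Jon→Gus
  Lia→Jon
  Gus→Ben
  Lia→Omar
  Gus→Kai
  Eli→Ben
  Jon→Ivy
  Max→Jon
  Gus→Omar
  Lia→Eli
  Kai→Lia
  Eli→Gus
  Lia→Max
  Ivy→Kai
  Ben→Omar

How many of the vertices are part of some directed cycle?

7

A vertex is on a directed cycle iff it belongs to a strongly connected component of size ≥ 2 (or has a self-loop).
The vertices on cycles are {Eli, Gus, Ivy, Jon, Kai, Lia, Max} — 7 in total.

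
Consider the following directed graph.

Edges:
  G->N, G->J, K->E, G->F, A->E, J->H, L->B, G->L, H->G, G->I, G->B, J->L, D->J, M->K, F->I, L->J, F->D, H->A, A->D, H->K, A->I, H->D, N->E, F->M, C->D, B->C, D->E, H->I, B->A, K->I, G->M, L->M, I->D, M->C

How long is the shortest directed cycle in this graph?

For each vertex v, BFS finds the shortest path from v back to v.
The shortest such closed walk is L → J → L, length 2.

2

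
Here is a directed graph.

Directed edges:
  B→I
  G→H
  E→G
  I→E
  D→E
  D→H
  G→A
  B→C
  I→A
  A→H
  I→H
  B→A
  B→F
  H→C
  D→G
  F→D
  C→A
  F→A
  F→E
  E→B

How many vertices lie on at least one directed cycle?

8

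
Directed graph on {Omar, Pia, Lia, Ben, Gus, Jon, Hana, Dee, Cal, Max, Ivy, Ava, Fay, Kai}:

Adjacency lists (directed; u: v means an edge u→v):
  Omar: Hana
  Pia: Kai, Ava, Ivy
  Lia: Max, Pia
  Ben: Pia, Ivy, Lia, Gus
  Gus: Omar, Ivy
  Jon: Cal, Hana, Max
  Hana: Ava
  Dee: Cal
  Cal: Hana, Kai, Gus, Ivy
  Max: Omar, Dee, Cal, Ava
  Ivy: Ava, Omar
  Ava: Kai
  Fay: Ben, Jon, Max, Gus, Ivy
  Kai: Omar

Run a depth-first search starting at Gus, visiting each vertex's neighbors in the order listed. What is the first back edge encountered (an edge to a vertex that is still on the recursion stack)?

Kai->Omar

DFS from Gus (visiting each vertex's neighbors in the order listed); mark gray on enter, black on exit:
Gus gray
  Omar gray
    Hana gray
      Ava gray
        Kai gray
          Kai→Omar: Omar is gray → back edge
First back edge: Kai → Omar.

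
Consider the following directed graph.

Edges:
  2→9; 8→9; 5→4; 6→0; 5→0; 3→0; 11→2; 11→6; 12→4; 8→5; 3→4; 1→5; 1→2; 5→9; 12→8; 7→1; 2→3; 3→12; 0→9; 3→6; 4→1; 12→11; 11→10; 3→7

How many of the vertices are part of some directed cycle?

A vertex is on a directed cycle iff it belongs to a strongly connected component of size ≥ 2 (or has a self-loop).
The vertices on cycles are {1, 2, 3, 4, 5, 7, 8, 11, 12} — 9 in total.

9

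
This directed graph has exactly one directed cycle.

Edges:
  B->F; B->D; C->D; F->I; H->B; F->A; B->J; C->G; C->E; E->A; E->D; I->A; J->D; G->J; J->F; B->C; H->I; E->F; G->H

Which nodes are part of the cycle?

DFS with gray/black marking from G:
G gray
  J gray
    F gray
      I gray
        A gray
        A black
      I black
      F→A: A black — skip
    F black
    D gray
    D black
  J black
  H gray
    H→I: I black — skip
    B gray
      B→D: D black — skip
      B→F: F black — skip
      B→J: J black — skip
      C gray
        C→G: G is gray → back edge
Back edge closes the cycle G → H → B → C → G; its vertices are {B, C, G, H}.

B, C, G, H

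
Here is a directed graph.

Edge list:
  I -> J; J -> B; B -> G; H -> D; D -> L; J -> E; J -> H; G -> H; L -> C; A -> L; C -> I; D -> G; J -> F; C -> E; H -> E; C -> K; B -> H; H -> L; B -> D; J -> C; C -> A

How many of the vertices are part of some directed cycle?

A vertex is on a directed cycle iff it belongs to a strongly connected component of size ≥ 2 (or has a self-loop).
The vertices on cycles are {A, B, C, D, G, H, I, J, L} — 9 in total.

9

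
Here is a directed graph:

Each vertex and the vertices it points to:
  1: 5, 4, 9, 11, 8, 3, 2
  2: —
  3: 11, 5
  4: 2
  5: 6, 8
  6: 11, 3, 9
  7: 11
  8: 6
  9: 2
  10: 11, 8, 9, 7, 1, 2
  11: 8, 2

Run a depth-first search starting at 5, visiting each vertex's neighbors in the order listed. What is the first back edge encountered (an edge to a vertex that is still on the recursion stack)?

DFS from 5 (visiting each vertex's neighbors in the order listed); mark gray on enter, black on exit:
5 gray
  6 gray
    11 gray
      8 gray
        8→6: 6 is gray → back edge
First back edge: 8 → 6.

8->6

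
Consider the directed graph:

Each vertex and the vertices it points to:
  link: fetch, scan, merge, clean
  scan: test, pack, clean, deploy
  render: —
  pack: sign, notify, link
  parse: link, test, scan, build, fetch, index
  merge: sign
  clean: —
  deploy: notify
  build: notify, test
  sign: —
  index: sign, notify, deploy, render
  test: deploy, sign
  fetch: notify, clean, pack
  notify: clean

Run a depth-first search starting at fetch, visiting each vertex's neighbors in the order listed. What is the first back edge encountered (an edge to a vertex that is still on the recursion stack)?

link→fetch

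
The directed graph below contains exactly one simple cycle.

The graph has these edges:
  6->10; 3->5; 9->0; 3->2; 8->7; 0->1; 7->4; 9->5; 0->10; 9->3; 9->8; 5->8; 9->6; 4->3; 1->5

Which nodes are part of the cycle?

3, 4, 5, 7, 8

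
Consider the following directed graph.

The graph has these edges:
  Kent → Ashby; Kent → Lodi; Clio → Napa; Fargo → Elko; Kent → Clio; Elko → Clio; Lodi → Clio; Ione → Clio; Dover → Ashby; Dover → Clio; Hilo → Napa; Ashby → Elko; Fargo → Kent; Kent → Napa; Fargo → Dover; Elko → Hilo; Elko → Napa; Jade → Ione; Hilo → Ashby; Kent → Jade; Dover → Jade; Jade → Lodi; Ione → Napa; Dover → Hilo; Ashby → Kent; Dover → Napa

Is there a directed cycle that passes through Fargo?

Fargo lies on a cycle iff there is a path from Fargo back to itself.
Exploring from Fargo, it never reaches itself; equivalently, its strongly connected component is a singleton.

No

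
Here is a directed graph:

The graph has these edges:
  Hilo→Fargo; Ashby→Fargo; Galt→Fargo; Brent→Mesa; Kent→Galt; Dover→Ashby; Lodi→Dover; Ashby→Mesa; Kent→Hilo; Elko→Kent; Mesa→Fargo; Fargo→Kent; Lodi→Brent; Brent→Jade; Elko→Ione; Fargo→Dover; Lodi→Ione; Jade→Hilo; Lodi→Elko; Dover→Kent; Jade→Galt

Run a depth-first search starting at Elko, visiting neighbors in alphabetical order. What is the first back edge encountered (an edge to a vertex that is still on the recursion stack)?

Ashby->Fargo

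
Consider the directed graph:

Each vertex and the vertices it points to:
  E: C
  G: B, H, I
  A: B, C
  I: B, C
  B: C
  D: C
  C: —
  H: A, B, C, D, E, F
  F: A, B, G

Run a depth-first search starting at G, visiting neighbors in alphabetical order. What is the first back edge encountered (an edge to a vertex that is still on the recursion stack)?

DFS from G (visiting neighbors in alphabetical order); mark gray on enter, black on exit:
G gray
  B gray
    C gray
    C black
  B black
  H gray
    A gray
      A→B: B black — skip
      A→C: C black — skip
    A black
    H→B: B black — skip
    H→C: C black — skip
    D gray
      D→C: C black — skip
    D black
    E gray
      E→C: C black — skip
    E black
    F gray
      F→A: A black — skip
      F→B: B black — skip
      F→G: G is gray → back edge
First back edge: F → G.

F→G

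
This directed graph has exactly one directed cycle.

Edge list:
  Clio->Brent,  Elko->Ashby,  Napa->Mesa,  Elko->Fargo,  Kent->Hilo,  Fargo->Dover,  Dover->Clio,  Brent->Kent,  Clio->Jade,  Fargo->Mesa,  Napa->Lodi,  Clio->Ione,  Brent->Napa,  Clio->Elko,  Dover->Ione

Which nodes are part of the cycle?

Clio, Elko, Dover, Fargo

DFS with gray/black marking from Clio:
Clio gray
  Ione gray
  Ione black
  Brent gray
    Kent gray
      Hilo gray
      Hilo black
    Kent black
    Napa gray
      Lodi gray
      Lodi black
      Mesa gray
      Mesa black
    Napa black
  Brent black
  Jade gray
  Jade black
  Elko gray
    Fargo gray
      Dover gray
        Dover→Clio: Clio is gray → back edge
Back edge closes the cycle Clio → Elko → Fargo → Dover → Clio; its vertices are {Clio, Elko, Dover, Fargo}.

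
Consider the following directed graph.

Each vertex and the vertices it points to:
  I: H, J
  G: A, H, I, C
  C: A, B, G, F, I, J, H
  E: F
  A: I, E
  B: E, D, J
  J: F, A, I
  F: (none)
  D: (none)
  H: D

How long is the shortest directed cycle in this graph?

For each vertex v, BFS finds the shortest path from v back to v.
The shortest such closed walk is G → C → G, length 2.

2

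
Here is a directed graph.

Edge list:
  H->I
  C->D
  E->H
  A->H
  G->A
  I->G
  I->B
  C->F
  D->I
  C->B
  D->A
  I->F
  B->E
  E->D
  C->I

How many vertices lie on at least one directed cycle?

7

A vertex is on a directed cycle iff it belongs to a strongly connected component of size ≥ 2 (or has a self-loop).
The vertices on cycles are {A, B, D, E, G, H, I} — 7 in total.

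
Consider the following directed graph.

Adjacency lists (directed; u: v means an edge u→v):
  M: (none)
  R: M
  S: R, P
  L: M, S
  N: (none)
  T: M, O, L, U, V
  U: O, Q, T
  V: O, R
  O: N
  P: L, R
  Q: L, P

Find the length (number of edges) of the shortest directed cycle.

2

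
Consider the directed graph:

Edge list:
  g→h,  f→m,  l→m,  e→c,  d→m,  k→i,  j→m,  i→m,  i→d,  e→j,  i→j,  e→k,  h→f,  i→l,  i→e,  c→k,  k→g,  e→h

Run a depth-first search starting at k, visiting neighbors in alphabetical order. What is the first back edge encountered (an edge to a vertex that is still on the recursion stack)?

c->k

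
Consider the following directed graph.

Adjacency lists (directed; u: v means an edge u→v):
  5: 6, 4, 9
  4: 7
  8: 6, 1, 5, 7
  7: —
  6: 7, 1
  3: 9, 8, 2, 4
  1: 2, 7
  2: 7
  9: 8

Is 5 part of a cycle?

Yes

5 is on a cycle iff 5 can reach itself via ≥1 edge.
5 → 9 → 8 → 5 — yes.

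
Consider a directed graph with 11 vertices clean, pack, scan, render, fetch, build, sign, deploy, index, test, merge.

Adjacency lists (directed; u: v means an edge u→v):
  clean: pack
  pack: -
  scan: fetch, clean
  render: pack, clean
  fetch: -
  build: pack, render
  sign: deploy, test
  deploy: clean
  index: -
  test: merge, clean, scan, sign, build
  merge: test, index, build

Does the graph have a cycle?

DFS with white/gray/black marking, starting from merge:
merge gray
  test gray
    test→merge: merge is gray → back edge
Back edge found, so a cycle exists: merge → test → merge.

Yes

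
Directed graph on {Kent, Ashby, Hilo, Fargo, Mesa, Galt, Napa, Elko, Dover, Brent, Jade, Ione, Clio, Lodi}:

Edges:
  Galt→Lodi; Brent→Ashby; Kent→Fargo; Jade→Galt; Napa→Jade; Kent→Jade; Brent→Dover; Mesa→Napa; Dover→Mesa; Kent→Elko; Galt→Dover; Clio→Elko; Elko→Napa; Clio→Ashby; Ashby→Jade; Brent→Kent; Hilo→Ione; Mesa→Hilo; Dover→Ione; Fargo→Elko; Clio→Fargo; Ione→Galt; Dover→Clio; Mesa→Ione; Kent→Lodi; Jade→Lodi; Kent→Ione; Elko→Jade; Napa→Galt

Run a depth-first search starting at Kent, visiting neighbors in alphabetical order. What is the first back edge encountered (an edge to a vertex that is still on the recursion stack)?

Ashby->Jade

DFS from Kent (visiting neighbors in alphabetical order); mark gray on enter, black on exit:
Kent gray
  Elko gray
    Jade gray
      Galt gray
        Dover gray
          Clio gray
            Ashby gray
              Ashby→Jade: Jade is gray → back edge
First back edge: Ashby → Jade.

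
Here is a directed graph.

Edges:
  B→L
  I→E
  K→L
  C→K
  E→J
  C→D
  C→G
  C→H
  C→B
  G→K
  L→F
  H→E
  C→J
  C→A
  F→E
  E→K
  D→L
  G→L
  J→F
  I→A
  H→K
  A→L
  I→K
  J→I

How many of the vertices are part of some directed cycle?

7

A vertex is on a directed cycle iff it belongs to a strongly connected component of size ≥ 2 (or has a self-loop).
The vertices on cycles are {A, E, F, I, J, K, L} — 7 in total.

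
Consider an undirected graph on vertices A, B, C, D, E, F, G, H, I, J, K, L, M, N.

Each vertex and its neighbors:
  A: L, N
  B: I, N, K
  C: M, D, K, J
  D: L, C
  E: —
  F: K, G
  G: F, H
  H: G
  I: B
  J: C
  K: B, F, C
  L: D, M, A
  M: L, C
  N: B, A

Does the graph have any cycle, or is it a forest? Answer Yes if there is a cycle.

Yes

DFS, tracking each vertex's parent; an edge to a visited non-parent vertex closes a cycle.
Start from D:
visit D (parent –)
  visit L (parent D)
    L–D: parent, skip
    visit M (parent L)
      M–L: parent, skip
      visit C (parent M)
        C–M: parent, skip
        C–D: D visited and ≠ parent → cycle
Cycle: D – L – M – C – D.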